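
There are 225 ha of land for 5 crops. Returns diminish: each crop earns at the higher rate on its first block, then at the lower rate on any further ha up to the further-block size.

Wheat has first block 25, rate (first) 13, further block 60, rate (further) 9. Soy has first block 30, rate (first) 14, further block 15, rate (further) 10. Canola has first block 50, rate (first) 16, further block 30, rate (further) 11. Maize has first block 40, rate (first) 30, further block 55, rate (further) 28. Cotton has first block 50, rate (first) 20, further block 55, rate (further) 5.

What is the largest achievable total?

Rank every tier by rate: Maize/first 30 > Maize/second 28 > Cotton/first 20 > Canola/first 16 > Soy/first 14 > Wheat/first 13 > Canola/second 11 > Soy/second 10 > Wheat/second 9 > Cotton/second 5.
Maize first at 30: fill all 40 — 185 left.
Fill Maize second block (55 at 28) — 130 left.
Cotton first at 20: fill all 50 — 80 left.
Canola/first (16): +50 — 30 left.
Soy first at 14: fill all 30 — 0 left.
Total = 30×40 + 28×55 + 20×50 + 16×50 + 14×30 = 4960.

4960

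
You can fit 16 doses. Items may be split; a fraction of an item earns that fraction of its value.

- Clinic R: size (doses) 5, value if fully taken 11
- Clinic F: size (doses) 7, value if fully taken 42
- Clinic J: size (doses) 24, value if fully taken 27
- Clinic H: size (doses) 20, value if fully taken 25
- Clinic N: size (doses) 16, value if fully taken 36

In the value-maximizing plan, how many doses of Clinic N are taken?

Best value per unit of size first: Clinic F 42/7≈6, Clinic N 36/16≈2.25, Clinic R 11/5≈2.2, Clinic H 25/20≈1.25, Clinic J 27/24≈1.12.
Clinic F: take in full, 7 doses for value 42 → 9 left.
Only 9 doses remain; take 9/16 of Clinic N for value 36×9/16 = 20.25.

9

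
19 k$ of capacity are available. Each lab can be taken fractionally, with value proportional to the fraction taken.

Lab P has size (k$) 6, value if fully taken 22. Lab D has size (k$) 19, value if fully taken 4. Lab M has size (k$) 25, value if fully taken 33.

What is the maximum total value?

Best value per unit of size first: Lab P 22/6≈3.67, Lab M 33/25≈1.32, Lab D 4/19≈0.211.
Lab P: take in full, 6 k$ for value 22 ; 13 left.
Only 13 k$ remain; take 13/25 of Lab M for value 33×13/25 = 17.16.
Total value = 39.16.

39.16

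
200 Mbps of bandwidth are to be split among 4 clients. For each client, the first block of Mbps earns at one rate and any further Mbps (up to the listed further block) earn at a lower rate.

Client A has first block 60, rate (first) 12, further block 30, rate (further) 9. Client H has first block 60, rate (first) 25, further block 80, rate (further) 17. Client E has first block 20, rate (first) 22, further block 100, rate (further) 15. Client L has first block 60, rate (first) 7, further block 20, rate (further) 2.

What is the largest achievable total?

3900

Rank every tier by rate: Client H/first 25 > Client E/first 22 > Client H/second 17 > Client E/second 15 > Client A/first 12 > Client A/second 9 > Client L/first 7 > Client L/second 2.
Fill Client H first block (60 at 25) ; 140 left.
Fill Client E first block (20 at 22) ; 120 left.
Client H second at 17: fill all 80 ; 40 left.
Client E/second: +40 of 100 at 15; pool empty.
Total = 25×60 + 22×20 + 17×80 + 15×40 = 3900.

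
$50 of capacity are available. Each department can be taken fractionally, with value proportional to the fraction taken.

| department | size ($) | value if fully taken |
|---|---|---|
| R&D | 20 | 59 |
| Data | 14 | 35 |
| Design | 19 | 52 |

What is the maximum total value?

Best value per unit of size first: R&D 59/20≈2.95, Design 52/19≈2.74, Data 35/14≈2.5.
R&D: take in full, 20 $ for value 59 — 30 left.
All 19 $ of Design fit (value 52) — 11 remain.
11 $ left: a 11/14 share of Data gives 35×11/14 = 27.5.
Total value = 138.5.

138.5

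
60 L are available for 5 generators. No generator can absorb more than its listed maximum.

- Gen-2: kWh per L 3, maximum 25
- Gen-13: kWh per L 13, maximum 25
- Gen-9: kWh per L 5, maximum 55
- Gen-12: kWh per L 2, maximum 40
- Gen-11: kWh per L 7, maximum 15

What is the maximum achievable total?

Order the generators by kWh per L: Gen-13 13 > Gen-11 7 > Gen-9 5 > Gen-2 3 > Gen-12 2.
Gen-13 takes 25 to reach its cap of 25 ; 35 left.
Gen-11: +15 to 15 (cap) ; 20 left.
Only 20 left; Gen-9 takes them to reach 20.
Total = 13×25 + 5×20 + 7×15 = 530.

530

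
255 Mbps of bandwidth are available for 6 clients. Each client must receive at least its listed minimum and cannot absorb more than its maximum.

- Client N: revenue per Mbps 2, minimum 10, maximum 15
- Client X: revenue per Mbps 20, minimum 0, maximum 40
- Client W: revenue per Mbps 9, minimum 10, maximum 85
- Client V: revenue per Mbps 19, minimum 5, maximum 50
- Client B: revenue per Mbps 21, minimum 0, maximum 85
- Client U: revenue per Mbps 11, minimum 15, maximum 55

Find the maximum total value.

4295

Meeting every minimum uses 10+0+10+5+0+15 = 40 Mbps, leaving 215.
Rank by revenue per Mbps: Client B 21 > Client X 20 > Client V 19 > Client U 11 > Client W 9 > Client N 2.
Give Client B 85 more to hit its cap of 85 → 130 left.
Client X: +40 to 40 (cap) → 90 left.
Client V: +45 to 50 (cap) → 45 left.
Client U: +40 to 55 (cap) → 5 left.
Client W: +5 (room for 75) → 15. Pool exhausted.
Total = 2×10 + 20×40 + 9×15 + 19×50 + 21×85 + 11×55 = 4295.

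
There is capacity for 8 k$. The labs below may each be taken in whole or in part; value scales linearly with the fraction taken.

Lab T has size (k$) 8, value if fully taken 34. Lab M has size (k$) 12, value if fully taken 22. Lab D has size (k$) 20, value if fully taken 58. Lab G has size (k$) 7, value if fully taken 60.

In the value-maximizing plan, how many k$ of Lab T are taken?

Best value per unit of size first: Lab G 60/7≈8.57, Lab T 34/8≈4.25, Lab D 58/20≈2.9, Lab M 22/12≈1.83.
Lab G: take in full, 7 k$ for value 60 → 1 left.
Only 1 k$ remain; take 1/8 of Lab T for value 34×1/8 = 4.25.

1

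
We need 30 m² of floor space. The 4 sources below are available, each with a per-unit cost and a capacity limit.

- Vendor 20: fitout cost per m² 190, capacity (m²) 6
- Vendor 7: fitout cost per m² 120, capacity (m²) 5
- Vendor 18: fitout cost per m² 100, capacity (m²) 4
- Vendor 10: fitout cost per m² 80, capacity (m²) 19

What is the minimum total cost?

2900

Use sources in increasing cost order.
Take 19 from Vendor 10 at 80 — need 11 more.
Take 4 from Vendor 18 at 100 — need 7 more.
Take 5 from Vendor 7 at 120 — need 2 more.
Take 2 from Vendor 20 at 190 to finish.
Cost = 19×80 + 4×100 + 5×120 + 2×190 = 2900.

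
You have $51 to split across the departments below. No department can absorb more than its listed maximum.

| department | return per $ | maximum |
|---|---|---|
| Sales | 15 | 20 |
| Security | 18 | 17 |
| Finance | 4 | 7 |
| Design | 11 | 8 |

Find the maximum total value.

718

Order the departments by return per $: Security 18 > Sales 15 > Design 11 > Finance 4.
Security: +17 to 17 (cap) ; 34 left.
Give Sales 20 to hit its cap of 20 ; 14 left.
Design: +8 to 8 (cap) ; 6 left.
Only 6 left; Finance takes them to reach 6.
Total = 15×20 + 18×17 + 4×6 + 11×8 = 718.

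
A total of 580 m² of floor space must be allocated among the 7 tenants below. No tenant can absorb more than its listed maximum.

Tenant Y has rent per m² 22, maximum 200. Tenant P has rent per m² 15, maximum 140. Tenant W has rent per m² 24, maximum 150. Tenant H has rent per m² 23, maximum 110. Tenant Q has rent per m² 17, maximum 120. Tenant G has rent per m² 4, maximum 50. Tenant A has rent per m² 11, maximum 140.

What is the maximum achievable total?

12570

Order the tenants by rent per m²: Tenant W 24 > Tenant H 23 > Tenant Y 22 > Tenant Q 17 > Tenant P 15 > Tenant A 11 > Tenant G 4.
Give Tenant W 150 to hit its cap of 150 ; 430 left.
Give Tenant H 110 to hit its cap of 110 ; 320 left.
Tenant Y takes 200 to reach its cap of 200 ; 120 left.
Tenant Q takes 120 to reach its cap of 120 ; 0 left.
Total = 22×200 + 24×150 + 23×110 + 17×120 = 12570.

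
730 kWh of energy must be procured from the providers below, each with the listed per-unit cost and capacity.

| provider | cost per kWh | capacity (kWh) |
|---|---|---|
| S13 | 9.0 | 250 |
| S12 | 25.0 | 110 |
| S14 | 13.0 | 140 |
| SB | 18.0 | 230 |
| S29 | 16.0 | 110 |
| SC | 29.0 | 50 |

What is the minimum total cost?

Use providers in increasing cost order.
S13 at 9.0: take all 250 kWh → 480 still needed.
S14 at 13.0: take all 140 kWh → 340 still needed.
Take 110 from S29 at 16.0 → need 230 more.
SB (18.0): use full 230 → 0 kWh to go.
S12, SC: unused.
Cost = 250×9.0 + 140×13.0 + 110×16.0 + 230×18.0 = 9970.

9970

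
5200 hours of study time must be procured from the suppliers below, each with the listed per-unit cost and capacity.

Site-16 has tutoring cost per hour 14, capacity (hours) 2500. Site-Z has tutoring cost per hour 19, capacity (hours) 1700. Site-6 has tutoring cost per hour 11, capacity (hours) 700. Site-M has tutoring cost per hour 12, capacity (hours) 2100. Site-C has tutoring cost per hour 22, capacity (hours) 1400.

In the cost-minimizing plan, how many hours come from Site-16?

2400

Cheapest first:
Site-6 at 11: take all 700 hours → 4500 still needed.
Site-M (12): use full 2100 → 2400 hours to go.
Site-16 (14): take the remaining 2400 → done.
Site-Z, Site-C: unused.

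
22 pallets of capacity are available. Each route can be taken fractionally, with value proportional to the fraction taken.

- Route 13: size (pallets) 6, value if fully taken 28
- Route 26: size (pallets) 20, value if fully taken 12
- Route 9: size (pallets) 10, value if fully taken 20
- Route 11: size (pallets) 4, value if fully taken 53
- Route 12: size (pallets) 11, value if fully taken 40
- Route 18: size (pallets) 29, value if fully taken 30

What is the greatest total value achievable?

123

Best value per unit of size first: Route 11 53/4≈13.2, Route 13 28/6≈4.67, Route 12 40/11≈3.64, Route 9 20/10≈2, Route 18 30/29≈1.03, Route 26 12/20≈0.6.
All 4 pallets of Route 11 fit (value 53) → 18 remain.
Take all of Route 13 (6 pallets, value 28) → 12 pallets left.
All 11 pallets of Route 12 fit (value 40) → 1 remain.
Fill the last 1 pallets with part of Route 9: 1/10 of it earns 2.
Total value = 123.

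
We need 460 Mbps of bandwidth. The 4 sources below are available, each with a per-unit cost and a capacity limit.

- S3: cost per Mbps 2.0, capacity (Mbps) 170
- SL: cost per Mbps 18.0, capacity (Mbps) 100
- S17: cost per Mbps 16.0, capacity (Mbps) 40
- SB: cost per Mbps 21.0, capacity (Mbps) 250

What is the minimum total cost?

Cheapest first:
Take 170 from S3 at 2.0 → need 290 more.
S17 (16.0): use full 40 → 250 Mbps to go.
SL (18.0): use full 100 → 150 Mbps to go.
SB (21.0): take the remaining 150 → done.
Cost = 170×2.0 + 40×16.0 + 100×18.0 + 150×21.0 = 5930.

5930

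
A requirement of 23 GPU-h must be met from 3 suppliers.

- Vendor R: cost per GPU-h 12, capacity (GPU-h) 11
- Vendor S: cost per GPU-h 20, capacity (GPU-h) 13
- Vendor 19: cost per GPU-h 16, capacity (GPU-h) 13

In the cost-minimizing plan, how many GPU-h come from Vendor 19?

12

Use suppliers in increasing cost order.
Vendor R (12): use full 11 ; 12 GPU-h to go.
Vendor 19 (16): take the remaining 12 ; done.
Vendor S: unused.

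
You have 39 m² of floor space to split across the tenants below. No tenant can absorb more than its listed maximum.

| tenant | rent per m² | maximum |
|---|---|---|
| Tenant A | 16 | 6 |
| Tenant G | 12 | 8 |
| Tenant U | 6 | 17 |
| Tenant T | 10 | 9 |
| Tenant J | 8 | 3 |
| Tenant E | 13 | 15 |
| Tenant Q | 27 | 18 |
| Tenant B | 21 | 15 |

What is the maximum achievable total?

Rank by rent per m²: Tenant Q 27 > Tenant B 21 > Tenant A 16 > Tenant E 13 > Tenant G 12 > Tenant T 10 > Tenant J 8 > Tenant U 6.
Tenant Q: +18 to 18 (cap) — 21 left.
Tenant B takes 15 to reach its cap of 15 — 6 left.
Give Tenant A 6 to hit its cap of 6 — 0 left.
Total = 16×6 + 27×18 + 21×15 = 897.

897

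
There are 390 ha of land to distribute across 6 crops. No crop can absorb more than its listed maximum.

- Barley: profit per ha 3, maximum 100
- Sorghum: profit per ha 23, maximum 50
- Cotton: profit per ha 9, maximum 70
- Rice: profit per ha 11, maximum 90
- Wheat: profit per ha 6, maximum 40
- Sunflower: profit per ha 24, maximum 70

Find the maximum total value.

4900

Order the crops by profit per ha: Sunflower 24 > Sorghum 23 > Rice 11 > Cotton 9 > Wheat 6 > Barley 3.
Sunflower: +70 to 70 (cap) — 320 left.
Sorghum: +50 to 50 (cap) — 270 left.
Rice takes 90 to reach its cap of 90 — 180 left.
Cotton takes 70 to reach its cap of 70 — 110 left.
Give Wheat 40 to hit its cap of 40 — 70 left.
Only 70 left; Barley takes them to reach 70.
Total = 3×70 + 23×50 + 9×70 + 11×90 + 6×40 + 24×70 = 4900.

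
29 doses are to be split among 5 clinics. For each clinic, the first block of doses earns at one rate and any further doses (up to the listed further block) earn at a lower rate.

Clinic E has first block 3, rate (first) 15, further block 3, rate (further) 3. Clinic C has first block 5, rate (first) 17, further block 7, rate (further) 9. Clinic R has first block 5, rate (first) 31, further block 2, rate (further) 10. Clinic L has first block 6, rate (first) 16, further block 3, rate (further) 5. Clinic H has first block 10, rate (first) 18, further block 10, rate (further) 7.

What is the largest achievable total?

Order all 10 blocks by rate: Clinic R/tier1 31 > Clinic H/tier1 18 > Clinic C/tier1 17 > Clinic L/tier1 16 > Clinic E/tier1 15 > Clinic R/tier2 10 > Clinic C/tier2 9 > Clinic H/tier2 7 > Clinic L/tier2 5 > Clinic E/tier2 3.
Clinic R tier1 at 31: fill all 5 ; 24 left.
Clinic H/tier1 (18): +10 ; 14 left.
Fill Clinic C tier1 block (5 at 17) ; 9 left.
Clinic L/tier1 (16): +6 ; 3 left.
Fill Clinic E tier1 block (3 at 15) ; 0 left.
Total = 31×5 + 18×10 + 17×5 + 16×6 + 15×3 = 561.

561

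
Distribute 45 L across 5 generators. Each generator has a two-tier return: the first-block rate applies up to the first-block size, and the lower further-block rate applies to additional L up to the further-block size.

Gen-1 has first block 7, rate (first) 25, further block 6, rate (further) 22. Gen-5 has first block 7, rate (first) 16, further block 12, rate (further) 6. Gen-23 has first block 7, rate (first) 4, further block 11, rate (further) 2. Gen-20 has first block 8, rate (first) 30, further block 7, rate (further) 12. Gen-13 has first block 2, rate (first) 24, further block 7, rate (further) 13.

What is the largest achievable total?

Order all 10 blocks by rate: Gen-20/tier1 30 > Gen-1/tier1 25 > Gen-13/tier1 24 > Gen-1/tier2 22 > Gen-5/tier1 16 > Gen-13/tier2 13 > Gen-20/tier2 12 > Gen-5/tier2 6 > Gen-23/tier1 4 > Gen-23/tier2 2.
Gen-20/tier1 (30): +8 ; 37 left.
Gen-1 tier1 at 25: fill all 7 ; 30 left.
Fill Gen-13 tier1 block (2 at 24) ; 28 left.
Gen-1/tier2 (22): +6 ; 22 left.
Fill Gen-5 tier1 block (7 at 16) ; 15 left.
Gen-13/tier2 (13): +7 ; 8 left.
Fill Gen-20 tier2 block (7 at 12) ; 1 left.
Gen-5 tier2 at 6: only 1 left, fill 1.
Total = 30×8 + 25×7 + 24×2 + 22×6 + 16×7 + 13×7 + 12×7 + 6×1 = 888.

888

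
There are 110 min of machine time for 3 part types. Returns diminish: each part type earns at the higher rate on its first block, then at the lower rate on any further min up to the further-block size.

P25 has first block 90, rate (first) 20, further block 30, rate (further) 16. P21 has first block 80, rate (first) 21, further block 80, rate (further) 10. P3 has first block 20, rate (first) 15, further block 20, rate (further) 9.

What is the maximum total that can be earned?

Rank every tier by rate: P21/tier1 21 > P25/tier1 20 > P25/tier2 16 > P3/tier1 15 > P21/tier2 10 > P3/tier2 9.
P21/tier1 (21): +80 → 30 left.
P25/tier1: +30 of 90 at 20; pool empty.
Total = 21×80 + 20×30 = 2280.

2280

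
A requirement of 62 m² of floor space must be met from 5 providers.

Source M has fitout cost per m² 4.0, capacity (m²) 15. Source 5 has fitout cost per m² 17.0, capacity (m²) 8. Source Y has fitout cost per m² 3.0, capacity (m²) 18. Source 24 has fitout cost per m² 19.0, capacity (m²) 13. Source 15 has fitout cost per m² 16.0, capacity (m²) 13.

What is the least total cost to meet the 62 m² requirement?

Use providers in increasing cost order.
Take 18 from Source Y at 3.0 → need 44 more.
Source M (4.0): use full 15 → 29 m² to go.
Source 15 (16.0): use full 13 → 16 m² to go.
Source 5 (17.0): use full 8 → 8 m² to go.
Source 24 at 19.0: take 8 of its 13 → requirement met.
Cost = 18×3.0 + 15×4.0 + 13×16.0 + 8×17.0 + 8×19.0 = 610.

610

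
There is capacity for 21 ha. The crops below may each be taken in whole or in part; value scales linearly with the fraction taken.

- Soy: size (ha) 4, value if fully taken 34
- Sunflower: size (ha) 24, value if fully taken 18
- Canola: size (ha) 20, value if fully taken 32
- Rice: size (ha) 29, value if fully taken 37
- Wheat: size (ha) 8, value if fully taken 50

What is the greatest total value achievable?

98.4

Sort by value density: Soy 34/4≈8.5, Wheat 50/8≈6.25, Canola 32/20≈1.6, Rice 37/29≈1.28, Sunflower 18/24≈0.75.
Soy: take in full, 4 ha for value 34 — 17 left.
Take all of Wheat (8 ha, value 50) — 9 ha left.
Fill the last 9 ha with part of Canola: 9/20 of it earns 14.4.
Total value = 98.4.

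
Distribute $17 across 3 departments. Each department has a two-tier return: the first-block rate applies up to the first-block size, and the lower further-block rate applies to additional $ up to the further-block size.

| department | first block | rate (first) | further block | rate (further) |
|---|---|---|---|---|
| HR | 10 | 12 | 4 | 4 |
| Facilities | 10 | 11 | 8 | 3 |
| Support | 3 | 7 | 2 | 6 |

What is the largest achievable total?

Rank every tier by rate: HR/tier1 12 > Facilities/tier1 11 > Support/tier1 7 > Support/tier2 6 > HR/tier2 4 > Facilities/tier2 3.
HR/tier1 (12): +10 — 7 left.
Facilities tier1 at 11: only 7 left, fill 7.
Total = 12×10 + 11×7 = 197.

197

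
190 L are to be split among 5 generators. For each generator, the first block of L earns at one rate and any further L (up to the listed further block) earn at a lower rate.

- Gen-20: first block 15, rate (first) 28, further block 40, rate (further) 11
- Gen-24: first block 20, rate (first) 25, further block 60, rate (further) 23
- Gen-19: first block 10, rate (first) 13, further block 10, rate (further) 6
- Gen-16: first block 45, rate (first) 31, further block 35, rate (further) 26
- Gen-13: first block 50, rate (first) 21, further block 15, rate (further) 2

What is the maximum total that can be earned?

4920

Order all 10 blocks by rate: Gen-16/tier1 31 > Gen-20/tier1 28 > Gen-16/tier2 26 > Gen-24/tier1 25 > Gen-24/tier2 23 > Gen-13/tier1 21 > Gen-19/tier1 13 > Gen-20/tier2 11 > Gen-19/tier2 6 > Gen-13/tier2 2.
Fill Gen-16 tier1 block (45 at 31) → 145 left.
Gen-20/tier1 (28): +15 → 130 left.
Gen-16/tier2 (26): +35 → 95 left.
Gen-24/tier1 (25): +20 → 75 left.
Gen-24 tier2 at 23: fill all 60 → 15 left.
Gen-13 tier1 at 21: only 15 left, fill 15.
Total = 31×45 + 28×15 + 26×35 + 25×20 + 23×60 + 21×15 = 4920.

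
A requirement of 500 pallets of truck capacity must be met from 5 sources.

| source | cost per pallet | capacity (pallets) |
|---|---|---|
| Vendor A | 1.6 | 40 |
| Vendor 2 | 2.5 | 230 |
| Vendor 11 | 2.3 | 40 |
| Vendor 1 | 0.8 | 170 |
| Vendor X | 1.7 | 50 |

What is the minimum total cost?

Use sources in increasing cost order.
Take 170 from Vendor 1 at 0.8 ; need 330 more.
Vendor A (1.6): use full 40 ; 290 pallets to go.
Vendor X (1.7): use full 50 ; 240 pallets to go.
Take 40 from Vendor 11 at 2.3 ; need 200 more.
Vendor 2 at 2.5: take 200 of its 230 ; requirement met.
Cost = 170×0.8 + 40×1.6 + 50×1.7 + 40×2.3 + 200×2.5 = 877.

877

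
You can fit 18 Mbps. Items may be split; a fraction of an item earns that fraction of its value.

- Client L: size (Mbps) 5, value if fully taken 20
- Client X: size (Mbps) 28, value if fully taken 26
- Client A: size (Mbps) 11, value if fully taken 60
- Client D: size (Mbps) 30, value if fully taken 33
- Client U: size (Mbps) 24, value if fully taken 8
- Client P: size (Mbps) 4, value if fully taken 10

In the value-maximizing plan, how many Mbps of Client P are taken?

2

Sort by value density: Client A 60/11≈5.45, Client L 20/5≈4, Client P 10/4≈2.5, Client D 33/30≈1.1, Client X 26/28≈0.929, Client U 8/24≈0.333.
Take all of Client A (11 Mbps, value 60) — 7 Mbps left.
All 5 Mbps of Client L fit (value 20) — 2 remain.
2 Mbps left: a 2/4 share of Client P gives 10×2/4 = 5.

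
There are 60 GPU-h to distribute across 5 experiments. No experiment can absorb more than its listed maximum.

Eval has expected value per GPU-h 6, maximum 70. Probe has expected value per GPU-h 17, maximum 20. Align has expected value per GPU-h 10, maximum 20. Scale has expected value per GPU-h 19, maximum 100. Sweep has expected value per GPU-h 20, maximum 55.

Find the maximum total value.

Highest expected value per GPU-h first: Sweep 20 > Scale 19 > Probe 17 > Align 10 > Eval 6.
Give Sweep 55 to hit its cap of 55 ; 5 left.
Only 5 left; Scale takes them to reach 5.
Total = 19×5 + 20×55 = 1195.

1195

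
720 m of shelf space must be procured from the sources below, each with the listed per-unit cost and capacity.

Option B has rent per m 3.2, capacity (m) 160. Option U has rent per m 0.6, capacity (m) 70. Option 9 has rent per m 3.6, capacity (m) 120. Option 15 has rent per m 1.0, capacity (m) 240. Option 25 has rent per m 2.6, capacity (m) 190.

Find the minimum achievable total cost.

Use sources in increasing cost order.
Option U (0.6): use full 70 — 650 m to go.
Take 240 from Option 15 at 1.0 — need 410 more.
Option 25 at 2.6: take all 190 m — 220 still needed.
Option B (3.2): use full 160 — 60 m to go.
Option 9 at 3.6: take 60 of its 120 — requirement met.
Cost = 70×0.6 + 240×1.0 + 190×2.6 + 160×3.2 + 60×3.6 = 1504.

1504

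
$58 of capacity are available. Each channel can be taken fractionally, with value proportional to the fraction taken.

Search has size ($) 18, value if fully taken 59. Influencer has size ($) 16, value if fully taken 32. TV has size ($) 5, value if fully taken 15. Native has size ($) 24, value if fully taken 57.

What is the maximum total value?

Sort by value density: Search 59/18≈3.28, TV 15/5≈3, Native 57/24≈2.38, Influencer 32/16≈2.
Take all of Search (18 $, value 59) — 40 $ left.
TV: take in full, 5 $ for value 15 — 35 left.
All 24 $ of Native fit (value 57) — 11 remain.
Fill the last 11 $ with part of Influencer: 11/16 of it earns 22.
Total value = 153.

153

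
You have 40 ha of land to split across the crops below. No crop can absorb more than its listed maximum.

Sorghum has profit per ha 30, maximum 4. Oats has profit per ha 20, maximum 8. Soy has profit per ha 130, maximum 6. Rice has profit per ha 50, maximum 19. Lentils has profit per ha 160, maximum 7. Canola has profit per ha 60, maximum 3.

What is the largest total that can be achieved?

3170

Highest profit per ha first: Lentils 160 > Soy 130 > Canola 60 > Rice 50 > Sorghum 30 > Oats 20.
Lentils: +7 to 7 (cap) → 33 left.
Soy: +6 to 6 (cap) → 27 left.
Give Canola 3 to hit its cap of 3 → 24 left.
Rice: +19 to 19 (cap) → 5 left.
Sorghum takes 4 to reach its cap of 4 → 1 left.
Only 1 left; Oats takes them to reach 1.
Total = 30×4 + 20×1 + 130×6 + 50×19 + 160×7 + 60×3 = 3170.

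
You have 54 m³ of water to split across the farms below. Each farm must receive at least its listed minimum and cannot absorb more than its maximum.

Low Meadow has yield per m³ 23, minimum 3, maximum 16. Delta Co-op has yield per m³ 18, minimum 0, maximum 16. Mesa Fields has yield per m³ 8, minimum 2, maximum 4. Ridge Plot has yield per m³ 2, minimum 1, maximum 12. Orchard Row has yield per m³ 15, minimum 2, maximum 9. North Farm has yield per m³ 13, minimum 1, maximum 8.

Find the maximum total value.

929

Meeting every minimum uses 3+0+2+1+2+1 = 9 m³, leaving 45.
Highest yield per m³ first: Low Meadow 23 > Delta Co-op 18 > Orchard Row 15 > North Farm 13 > Mesa Fields 8 > Ridge Plot 2.
Low Meadow takes 13 more to reach its cap of 16 — 32 left.
Give Delta Co-op 16 more to hit its cap of 16 — 16 left.
Give Orchard Row 7 more to hit its cap of 9 — 9 left.
Give North Farm 7 more to hit its cap of 8 — 2 left.
Mesa Fields: +2 to 4 (cap) — 0 left.
Total = 23×16 + 18×16 + 8×4 + 2×1 + 15×9 + 13×8 = 929.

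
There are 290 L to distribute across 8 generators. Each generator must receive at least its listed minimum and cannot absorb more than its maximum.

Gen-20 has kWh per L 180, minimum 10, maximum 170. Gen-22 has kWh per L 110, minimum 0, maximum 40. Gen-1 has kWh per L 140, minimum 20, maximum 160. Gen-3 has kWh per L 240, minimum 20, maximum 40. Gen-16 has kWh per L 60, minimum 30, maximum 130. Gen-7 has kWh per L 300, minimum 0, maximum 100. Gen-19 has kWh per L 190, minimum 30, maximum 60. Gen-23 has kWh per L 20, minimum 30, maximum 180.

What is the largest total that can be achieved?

Meeting every minimum uses 10+0+20+20+30+0+30+30 = 140 L, leaving 150.
Rank by kWh per L: Gen-7 300 > Gen-3 240 > Gen-19 190 > Gen-20 180 > Gen-1 140 > Gen-22 110 > Gen-16 60 > Gen-23 20.
Gen-7 takes 100 more to reach its cap of 100 ; 50 left.
Gen-3: +20 to 40 (cap) ; 30 left.
Give Gen-19 30 more to hit its cap of 60 ; 0 left.
Total = 180×10 + 140×20 + 240×40 + 60×30 + 300×100 + 190×60 + 20×30 = 58000.

58000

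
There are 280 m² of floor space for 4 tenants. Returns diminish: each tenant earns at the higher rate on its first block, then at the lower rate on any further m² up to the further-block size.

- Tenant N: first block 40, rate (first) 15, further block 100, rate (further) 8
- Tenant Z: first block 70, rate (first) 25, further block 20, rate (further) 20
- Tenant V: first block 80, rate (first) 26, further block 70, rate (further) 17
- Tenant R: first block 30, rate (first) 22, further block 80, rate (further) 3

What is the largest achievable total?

Treat each block as its own option and order by rate: Tenant V/T1 26 > Tenant Z/T1 25 > Tenant R/T1 22 > Tenant Z/T2 20 > Tenant V/T2 17 > Tenant N/T1 15 > Tenant N/T2 8 > Tenant R/T2 3.
Tenant V T1 at 26: fill all 80 ; 200 left.
Fill Tenant Z T1 block (70 at 25) ; 130 left.
Tenant R/T1 (22): +30 ; 100 left.
Fill Tenant Z T2 block (20 at 20) ; 80 left.
Fill Tenant V T2 block (70 at 17) ; 10 left.
Tenant N T1 at 15: only 10 left, fill 10.
Total = 26×80 + 25×70 + 22×30 + 20×20 + 17×70 + 15×10 = 6230.

6230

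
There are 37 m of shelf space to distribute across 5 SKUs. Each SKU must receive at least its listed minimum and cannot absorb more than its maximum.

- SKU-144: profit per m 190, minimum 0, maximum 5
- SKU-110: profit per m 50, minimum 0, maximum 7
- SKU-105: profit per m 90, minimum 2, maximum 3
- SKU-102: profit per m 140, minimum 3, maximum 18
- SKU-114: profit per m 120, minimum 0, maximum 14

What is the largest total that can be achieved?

5090

Meeting every minimum uses 0+0+2+3+0 = 5 m, leaving 32.
Rank by profit per m: SKU-144 190 > SKU-102 140 > SKU-114 120 > SKU-105 90 > SKU-110 50.
SKU-144 takes 5 more to reach its cap of 5 → 27 left.
Give SKU-102 15 more to hit its cap of 18 → 12 left.
SKU-114: +12 (room for 14) → 12. Pool exhausted.
Total = 190×5 + 90×2 + 140×18 + 120×12 = 5090.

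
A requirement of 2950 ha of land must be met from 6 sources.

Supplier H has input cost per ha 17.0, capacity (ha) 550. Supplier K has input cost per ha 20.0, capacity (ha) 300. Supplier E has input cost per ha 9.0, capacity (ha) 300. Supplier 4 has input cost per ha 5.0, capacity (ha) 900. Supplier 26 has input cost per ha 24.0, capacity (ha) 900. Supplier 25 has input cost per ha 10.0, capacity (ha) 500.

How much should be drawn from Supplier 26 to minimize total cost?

Use sources in increasing cost order.
Supplier 4 (5.0): use full 900 ; 2050 ha to go.
Supplier E at 9.0: take all 300 ha ; 1750 still needed.
Supplier 25 at 10.0: take all 500 ha ; 1250 still needed.
Take 550 from Supplier H at 17.0 ; need 700 more.
Supplier K at 20.0: take all 300 ha ; 400 still needed.
Supplier 26 (24.0): take the remaining 400 ; done.

400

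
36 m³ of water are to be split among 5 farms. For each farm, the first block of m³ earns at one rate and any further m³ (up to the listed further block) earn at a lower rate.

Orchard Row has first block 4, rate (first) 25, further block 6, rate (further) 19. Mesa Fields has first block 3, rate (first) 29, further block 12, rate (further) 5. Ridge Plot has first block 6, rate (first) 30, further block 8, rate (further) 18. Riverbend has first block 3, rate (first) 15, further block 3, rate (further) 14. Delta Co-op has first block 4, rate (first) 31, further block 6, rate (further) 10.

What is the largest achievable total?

822

Rank every tier by rate: Delta Co-op/first 31 > Ridge Plot/first 30 > Mesa Fields/first 29 > Orchard Row/first 25 > Orchard Row/second 19 > Ridge Plot/second 18 > Riverbend/first 15 > Riverbend/second 14 > Delta Co-op/second 10 > Mesa Fields/second 5.
Delta Co-op first at 31: fill all 4 → 32 left.
Fill Ridge Plot first block (6 at 30) → 26 left.
Mesa Fields first at 29: fill all 3 → 23 left.
Fill Orchard Row first block (4 at 25) → 19 left.
Fill Orchard Row second block (6 at 19) → 13 left.
Ridge Plot/second (18): +8 → 5 left.
Riverbend/first (15): +3 → 2 left.
Riverbend second at 14: only 2 left, fill 2.
Total = 31×4 + 30×6 + 29×3 + 25×4 + 19×6 + 18×8 + 15×3 + 14×2 = 822.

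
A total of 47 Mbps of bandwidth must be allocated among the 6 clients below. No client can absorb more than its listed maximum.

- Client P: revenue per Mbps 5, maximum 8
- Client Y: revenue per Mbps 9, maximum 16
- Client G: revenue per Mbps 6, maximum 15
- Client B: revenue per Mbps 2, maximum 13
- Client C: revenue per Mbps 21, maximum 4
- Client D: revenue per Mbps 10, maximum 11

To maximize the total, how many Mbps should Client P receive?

Rank by revenue per Mbps: Client C 21 > Client D 10 > Client Y 9 > Client G 6 > Client P 5 > Client B 2.
Client C: +4 to 4 (cap) — 43 left.
Give Client D 11 to hit its cap of 11 — 32 left.
Client Y: +16 to 16 (cap) — 16 left.
Give Client G 15 to hit its cap of 15 — 1 left.
Client P has room for 8 but only 1 remain, so it gets 1.

1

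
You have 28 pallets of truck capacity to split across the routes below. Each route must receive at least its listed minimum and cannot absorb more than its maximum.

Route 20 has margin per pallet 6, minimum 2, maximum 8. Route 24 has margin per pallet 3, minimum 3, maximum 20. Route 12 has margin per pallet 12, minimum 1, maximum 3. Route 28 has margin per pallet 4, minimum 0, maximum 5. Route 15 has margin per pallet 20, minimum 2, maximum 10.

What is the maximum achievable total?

Meeting every minimum uses 2+3+1+0+2 = 8 pallets, leaving 20.
Order the routes by margin per pallet: Route 15 20 > Route 12 12 > Route 20 6 > Route 28 4 > Route 24 3.
Route 15 takes 8 more to reach its cap of 10 ; 12 left.
Give Route 12 2 more to hit its cap of 3 ; 10 left.
Route 20 takes 6 more to reach its cap of 8 ; 4 left.
Route 28 has room for 5 more but only 4 remain, so it gets 4.
Total = 6×8 + 3×3 + 12×3 + 4×4 + 20×10 = 309.

309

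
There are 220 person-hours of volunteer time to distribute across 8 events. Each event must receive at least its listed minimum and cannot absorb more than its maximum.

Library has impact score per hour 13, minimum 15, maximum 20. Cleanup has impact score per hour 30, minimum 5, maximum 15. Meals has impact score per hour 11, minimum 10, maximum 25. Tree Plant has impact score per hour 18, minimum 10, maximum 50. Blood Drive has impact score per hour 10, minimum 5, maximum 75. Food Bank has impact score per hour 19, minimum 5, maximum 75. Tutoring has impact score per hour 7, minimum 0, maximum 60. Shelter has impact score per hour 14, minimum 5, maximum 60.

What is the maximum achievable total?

Meeting every minimum uses 15+5+10+10+5+5+0+5 = 55 person-hours, leaving 165.
Order the events by impact score per hour: Cleanup 30 > Food Bank 19 > Tree Plant 18 > Shelter 14 > Library 13 > Meals 11 > Blood Drive 10 > Tutoring 7.
Cleanup takes 10 more to reach its cap of 15 ; 155 left.
Food Bank takes 70 more to reach its cap of 75 ; 85 left.
Give Tree Plant 40 more to hit its cap of 50 ; 45 left.
Shelter has room for 55 more but only 45 remain, so it gets 50.
Total = 13×15 + 30×15 + 11×10 + 18×50 + 10×5 + 19×75 + 14×50 = 3830.

3830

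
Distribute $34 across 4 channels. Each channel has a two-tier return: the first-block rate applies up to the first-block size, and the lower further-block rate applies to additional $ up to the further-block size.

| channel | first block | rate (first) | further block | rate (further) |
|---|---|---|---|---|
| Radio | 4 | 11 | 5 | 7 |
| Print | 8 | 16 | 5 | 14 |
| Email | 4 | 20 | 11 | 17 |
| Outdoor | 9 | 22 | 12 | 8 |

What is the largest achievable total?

621

Treat each block as its own option and order by rate: Outdoor/tier1 22 > Email/tier1 20 > Email/tier2 17 > Print/tier1 16 > Print/tier2 14 > Radio/tier1 11 > Outdoor/tier2 8 > Radio/tier2 7.
Outdoor tier1 at 22: fill all 9 ; 25 left.
Email tier1 at 20: fill all 4 ; 21 left.
Fill Email tier2 block (11 at 17) ; 10 left.
Print/tier1 (16): +8 ; 2 left.
2 remain; put them into Print tier2 at 14.
Total = 22×9 + 20×4 + 17×11 + 16×8 + 14×2 = 621.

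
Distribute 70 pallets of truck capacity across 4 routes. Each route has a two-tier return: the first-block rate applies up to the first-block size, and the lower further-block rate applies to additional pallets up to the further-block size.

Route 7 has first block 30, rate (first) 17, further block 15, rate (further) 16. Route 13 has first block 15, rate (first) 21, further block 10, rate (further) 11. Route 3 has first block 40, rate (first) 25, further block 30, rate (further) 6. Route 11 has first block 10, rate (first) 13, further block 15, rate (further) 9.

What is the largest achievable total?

Rank every tier by rate: Route 3/T1 25 > Route 13/T1 21 > Route 7/T1 17 > Route 7/T2 16 > Route 11/T1 13 > Route 13/T2 11 > Route 11/T2 9 > Route 3/T2 6.
Route 3 T1 at 25: fill all 40 ; 30 left.
Fill Route 13 T1 block (15 at 21) ; 15 left.
15 remain; put them into Route 7 T1 at 17.
Total = 25×40 + 21×15 + 17×15 = 1570.

1570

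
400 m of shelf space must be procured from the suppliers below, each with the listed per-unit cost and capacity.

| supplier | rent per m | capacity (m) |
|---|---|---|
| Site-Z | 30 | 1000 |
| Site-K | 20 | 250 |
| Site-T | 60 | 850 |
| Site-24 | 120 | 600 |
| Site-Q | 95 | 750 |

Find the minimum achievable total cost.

Fill from the cheapest supplier first.
Site-K at 20: take all 250 m → 150 still needed.
Site-Z at 30: take 150 of its 1000 → requirement met.
Site-T, Site-Q, Site-24: unused.
Cost = 250×20 + 150×30 = 9500.

9500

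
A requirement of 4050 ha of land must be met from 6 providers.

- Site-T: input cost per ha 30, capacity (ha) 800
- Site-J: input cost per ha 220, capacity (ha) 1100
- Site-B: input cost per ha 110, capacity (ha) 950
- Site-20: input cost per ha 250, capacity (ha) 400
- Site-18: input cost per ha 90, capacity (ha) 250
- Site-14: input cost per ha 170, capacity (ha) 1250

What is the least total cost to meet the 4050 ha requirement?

539500

Fill from the cheapest provider first.
Site-T at 30: take all 800 ha — 3250 still needed.
Site-18 at 90: take all 250 ha — 3000 still needed.
Site-B (110): use full 950 — 2050 ha to go.
Site-14 (170): use full 1250 — 800 ha to go.
Site-J at 220: take 800 of its 1100 — requirement met.
Site-20: unused.
Cost = 800×30 + 250×90 + 950×110 + 1250×170 + 800×220 = 539500.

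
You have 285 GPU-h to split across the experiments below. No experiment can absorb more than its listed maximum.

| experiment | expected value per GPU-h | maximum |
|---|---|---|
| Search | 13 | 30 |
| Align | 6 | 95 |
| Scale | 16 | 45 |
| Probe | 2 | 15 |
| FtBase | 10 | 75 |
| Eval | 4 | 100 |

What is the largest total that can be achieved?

Order the experiments by expected value per GPU-h: Scale 16 > Search 13 > FtBase 10 > Align 6 > Eval 4 > Probe 2.
Scale: +45 to 45 (cap) ; 240 left.
Search takes 30 to reach its cap of 30 ; 210 left.
FtBase: +75 to 75 (cap) ; 135 left.
Align: +95 to 95 (cap) ; 40 left.
Eval: +40 (room for 100) → 40. Pool exhausted.
Total = 13×30 + 6×95 + 16×45 + 10×75 + 4×40 = 2590.

2590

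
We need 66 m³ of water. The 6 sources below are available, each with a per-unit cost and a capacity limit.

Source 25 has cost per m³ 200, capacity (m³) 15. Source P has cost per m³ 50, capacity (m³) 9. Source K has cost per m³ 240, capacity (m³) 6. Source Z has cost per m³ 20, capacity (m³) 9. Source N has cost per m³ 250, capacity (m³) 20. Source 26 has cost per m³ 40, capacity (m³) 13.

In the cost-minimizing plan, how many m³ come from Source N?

Cheapest first:
Source Z at 20: take all 9 m³ — 57 still needed.
Take 13 from Source 26 at 40 — need 44 more.
Take 9 from Source P at 50 — need 35 more.
Source 25 at 200: take all 15 m³ — 20 still needed.
Take 6 from Source K at 240 — need 14 more.
Source N (250): take the remaining 14 — done.

14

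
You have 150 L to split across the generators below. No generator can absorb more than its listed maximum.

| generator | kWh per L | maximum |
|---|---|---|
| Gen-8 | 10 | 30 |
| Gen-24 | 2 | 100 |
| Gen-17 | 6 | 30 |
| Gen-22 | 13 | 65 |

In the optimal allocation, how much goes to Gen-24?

Order the generators by kWh per L: Gen-22 13 > Gen-8 10 > Gen-17 6 > Gen-24 2.
Gen-22 takes 65 to reach its cap of 65 ; 85 left.
Gen-8 takes 30 to reach its cap of 30 ; 55 left.
Gen-17 takes 30 to reach its cap of 30 ; 25 left.
Only 25 left; Gen-24 takes them to reach 25.

25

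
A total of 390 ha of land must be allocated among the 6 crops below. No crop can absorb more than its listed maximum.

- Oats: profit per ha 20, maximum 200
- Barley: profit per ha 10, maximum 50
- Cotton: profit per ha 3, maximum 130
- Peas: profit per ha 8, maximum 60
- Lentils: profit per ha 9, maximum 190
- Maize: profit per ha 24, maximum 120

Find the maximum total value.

7560

Rank by profit per ha: Maize 24 > Oats 20 > Barley 10 > Lentils 9 > Peas 8 > Cotton 3.
Maize: +120 to 120 (cap) — 270 left.
Oats takes 200 to reach its cap of 200 — 70 left.
Barley: +50 to 50 (cap) — 20 left.
Only 20 left; Lentils takes them to reach 20.
Total = 20×200 + 10×50 + 9×20 + 24×120 = 7560.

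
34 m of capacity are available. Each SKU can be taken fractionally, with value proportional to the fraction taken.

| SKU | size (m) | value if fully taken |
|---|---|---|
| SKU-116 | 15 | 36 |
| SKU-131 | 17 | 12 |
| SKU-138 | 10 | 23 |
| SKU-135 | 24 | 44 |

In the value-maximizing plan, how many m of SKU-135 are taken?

Sort by value density: SKU-116 36/15≈2.4, SKU-138 23/10≈2.3, SKU-135 44/24≈1.83, SKU-131 12/17≈0.706.
SKU-116: take in full, 15 m for value 36 ; 19 left.
SKU-138: take in full, 10 m for value 23 ; 9 left.
Fill the last 9 m with part of SKU-135: 9/24 of it earns 16.5.

9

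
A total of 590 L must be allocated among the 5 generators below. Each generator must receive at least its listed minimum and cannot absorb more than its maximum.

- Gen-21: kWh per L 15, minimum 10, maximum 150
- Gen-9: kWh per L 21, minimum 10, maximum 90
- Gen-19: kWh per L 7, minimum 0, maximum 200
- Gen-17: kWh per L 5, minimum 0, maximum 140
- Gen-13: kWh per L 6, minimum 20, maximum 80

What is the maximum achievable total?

6370

Meeting every minimum uses 10+10+0+0+20 = 40 L, leaving 550.
Highest kWh per L first: Gen-9 21 > Gen-21 15 > Gen-19 7 > Gen-13 6 > Gen-17 5.
Gen-9: +80 to 90 (cap) — 470 left.
Gen-21: +140 to 150 (cap) — 330 left.
Gen-19: +200 to 200 (cap) — 130 left.
Gen-13: +60 to 80 (cap) — 70 left.
Gen-17 has room for 140 more but only 70 remain, so it gets 70.
Total = 15×150 + 21×90 + 7×200 + 5×70 + 6×80 = 6370.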